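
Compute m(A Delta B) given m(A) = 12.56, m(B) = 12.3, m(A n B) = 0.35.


m(A Delta B) = m(A) + m(B) - 2*m(A n B)
= 12.56 + 12.3 - 2*0.35
= 12.56 + 12.3 - 0.7
= 24.16


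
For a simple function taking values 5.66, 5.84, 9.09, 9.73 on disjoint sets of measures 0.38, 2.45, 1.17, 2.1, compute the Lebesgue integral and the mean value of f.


Step 1: Integral = sum(value_i * measure_i)
= 5.66*0.38 + 5.84*2.45 + 9.09*1.17 + 9.73*2.1
= 2.1508 + 14.308 + 10.6353 + 20.433
= 47.5271
Step 2: Total measure of domain = 0.38 + 2.45 + 1.17 + 2.1 = 6.1
Step 3: Average value = 47.5271 / 6.1 = 7.791328


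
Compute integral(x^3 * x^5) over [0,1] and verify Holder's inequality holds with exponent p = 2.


Step 1: Exact integral of f*g = integral(x^8, 0, 1) = 1/9
     = 0.111111
Step 2: Holder bound with p=2, q=2:
  ||f||_p = (integral x^6 dx)^(1/2) = (1/7)^(1/2) = 0.377964
  ||g||_q = (integral x^10 dx)^(1/2) = (1/11)^(1/2) = 0.301511
Step 3: Holder bound = ||f||_p * ||g||_q = 0.377964 * 0.301511 = 0.113961
Verification: 0.111111 <= 0.113961 (Holder holds)


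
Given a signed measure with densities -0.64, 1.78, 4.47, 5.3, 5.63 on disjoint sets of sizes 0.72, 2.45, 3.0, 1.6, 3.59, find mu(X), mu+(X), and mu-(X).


Step 1: Compute signed measure on each set:
  Set 1: -0.64 * 0.72 = -0.4608
  Set 2: 1.78 * 2.45 = 4.361
  Set 3: 4.47 * 3.0 = 13.41
  Set 4: 5.3 * 1.6 = 8.48
  Set 5: 5.63 * 3.59 = 20.2117
Step 2: Total signed measure = (-0.4608) + (4.361) + (13.41) + (8.48) + (20.2117)
     = 46.0019
Step 3: Positive part mu+(X) = sum of positive contributions = 46.4627
Step 4: Negative part mu-(X) = |sum of negative contributions| = 0.4608


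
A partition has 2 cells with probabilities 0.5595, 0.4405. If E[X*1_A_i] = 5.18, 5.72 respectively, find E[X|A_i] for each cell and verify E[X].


For each cell A_i: E[X|A_i] = E[X*1_A_i] / P(A_i)
Step 1: E[X|A_1] = 5.18 / 0.5595 = 9.258266
Step 2: E[X|A_2] = 5.72 / 0.4405 = 12.985244
Verification: E[X] = sum E[X*1_A_i] = 5.18 + 5.72 = 10.9


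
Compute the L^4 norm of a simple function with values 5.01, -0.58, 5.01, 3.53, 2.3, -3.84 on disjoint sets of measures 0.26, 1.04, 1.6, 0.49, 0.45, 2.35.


Step 1: Compute |f_i|^4 for each value:
  |5.01|^4 = 630.01502
  |-0.58|^4 = 0.113165
  |5.01|^4 = 630.01502
  |3.53|^4 = 155.274029
  |2.3|^4 = 27.9841
  |-3.84|^4 = 217.432719
Step 2: Multiply by measures and sum:
  630.01502 * 0.26 = 163.803905
  0.113165 * 1.04 = 0.117692
  630.01502 * 1.6 = 1008.024032
  155.274029 * 0.49 = 76.084274
  27.9841 * 0.45 = 12.592845
  217.432719 * 2.35 = 510.96689
Sum = 163.803905 + 0.117692 + 1008.024032 + 76.084274 + 12.592845 + 510.96689 = 1771.589638
Step 3: Take the p-th root:
||f||_4 = (1771.589638)^(1/4) = 6.4877


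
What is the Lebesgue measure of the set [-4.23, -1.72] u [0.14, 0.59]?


For pairwise disjoint intervals, m(union) = sum of lengths.
= (-1.72 - -4.23) + (0.59 - 0.14)
= 2.51 + 0.45
= 2.96


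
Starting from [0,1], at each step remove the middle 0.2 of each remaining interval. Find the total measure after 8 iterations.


Step 1: At each step, fraction remaining = 1 - 0.2 = 0.8
Step 2: After 8 steps, measure = (0.8)^8
Result = 0.167772


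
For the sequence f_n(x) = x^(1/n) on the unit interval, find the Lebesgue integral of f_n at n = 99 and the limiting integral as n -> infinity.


At n = 99: f_99(x) = x^(1/99).
Step 1: integral(x^(1/99), 0, 1) = [x^(1/99+1) / (1/99+1)] from 0 to 1
     = 1 / (1/99 + 1) = 1 / ((99+1)/99) = 99/(99+1)
     = 99/100 = 0.99
Step 2: As n -> infinity, f_n(x) = x^(1/n) -> 1 for x in (0,1], and f_n is increasing in n.
By MCT, lim_n integral(f_n) = integral(lim_n f_n) = integral(1, 0, 1) = 1.
Step 3: Verify convergence: 99/100 = 0.99 -> 1


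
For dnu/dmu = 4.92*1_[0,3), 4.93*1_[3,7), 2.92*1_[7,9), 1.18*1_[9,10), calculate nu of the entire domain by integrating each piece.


Integrate each piece of the Radon-Nikodym derivative:
Step 1: integral_0^3 4.92 dx = 4.92*(3-0) = 4.92*3 = 14.76
Step 2: integral_3^7 4.93 dx = 4.93*(7-3) = 4.93*4 = 19.72
Step 3: integral_7^9 2.92 dx = 2.92*(9-7) = 2.92*2 = 5.84
Step 4: integral_9^10 1.18 dx = 1.18*(10-9) = 1.18*1 = 1.18
Total: 14.76 + 19.72 + 5.84 + 1.18 = 41.5


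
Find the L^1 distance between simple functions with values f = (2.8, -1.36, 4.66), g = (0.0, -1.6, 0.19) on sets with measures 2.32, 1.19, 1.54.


Step 1: Compute differences f_i - g_i:
  2.8 - 0.0 = 2.8
  -1.36 - -1.6 = 0.24
  4.66 - 0.19 = 4.47
Step 2: Compute |diff|^1 * measure for each set:
  |2.8|^1 * 2.32 = 2.8 * 2.32 = 6.496
  |0.24|^1 * 1.19 = 0.24 * 1.19 = 0.2856
  |4.47|^1 * 1.54 = 4.47 * 1.54 = 6.8838
Step 3: Sum = 13.6654
Step 4: ||f-g||_1 = (13.6654)^(1/1) = 13.6654


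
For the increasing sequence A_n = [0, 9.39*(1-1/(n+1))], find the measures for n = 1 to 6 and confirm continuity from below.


By continuity of measure from below: if A_n increases to A, then m(A_n) -> m(A).
Here A = [0, 9.39], so m(A) = 9.39
Step 1: a_1 = 9.39*(1 - 1/2) = 4.695, m(A_1) = 4.695
Step 2: a_2 = 9.39*(1 - 1/3) = 6.26, m(A_2) = 6.26
Step 3: a_3 = 9.39*(1 - 1/4) = 7.0425, m(A_3) = 7.0425
Step 4: a_4 = 9.39*(1 - 1/5) = 7.512, m(A_4) = 7.512
Step 5: a_5 = 9.39*(1 - 1/6) = 7.825, m(A_5) = 7.825
Step 6: a_6 = 9.39*(1 - 1/7) = 8.0486, m(A_6) = 8.0486
Limit: m(A_n) -> m([0,9.39]) = 9.39


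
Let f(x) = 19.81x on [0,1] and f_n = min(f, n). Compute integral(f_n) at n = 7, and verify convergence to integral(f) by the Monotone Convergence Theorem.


f(x) = 19.81x on [0,1]; f_n(x) = min(19.81x, n). At n = 7:
Step 1: f(x) reaches 7 at x = 7/19.81 = 0.353357
Step 2: integral(f_7) = integral(19.81x, 0, 0.353357) + integral(7, 0.353357, 1)
       = 19.81*0.353357^2/2 + 7*(1 - 0.353357)
       = 1.236749 + 4.526502
       = 5.763251
Step 3: As n -> infinity, f_n increases to f, so by MCT integral(f_n) -> integral(f) = 19.81/2 = 9.905.
Convergence: integral(f_7) = 5.763251 -> 9.905 as n -> infinity


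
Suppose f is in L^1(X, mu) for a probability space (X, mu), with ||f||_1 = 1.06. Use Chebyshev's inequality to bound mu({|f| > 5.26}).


Chebyshev/Markov inequality: mu(|f| > eps) <= (||f||_p / eps)^p
Step 1: ||f||_1 / eps = 1.06 / 5.26 = 0.201521
Step 2: Raise to power p = 1:
  (0.201521)^1 = 0.201521
Step 3: Therefore mu(|f| > 5.26) <= 0.201521


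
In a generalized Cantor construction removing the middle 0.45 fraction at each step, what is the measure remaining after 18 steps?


Step 1: At each step, fraction remaining = 1 - 0.45 = 0.55
Step 2: After 18 steps, measure = (0.55)^18
Result = 2.120940e-05


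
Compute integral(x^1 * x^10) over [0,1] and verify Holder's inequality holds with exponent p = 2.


Step 1: Exact integral of f*g = integral(x^11, 0, 1) = 1/12
     = 0.083333
Step 2: Holder bound with p=2, q=2:
  ||f||_p = (integral x^2 dx)^(1/2) = (1/3)^(1/2) = 0.57735
  ||g||_q = (integral x^20 dx)^(1/2) = (1/21)^(1/2) = 0.218218
Step 3: Holder bound = ||f||_p * ||g||_q = 0.57735 * 0.218218 = 0.125988
Verification: 0.083333 <= 0.125988 (Holder holds)


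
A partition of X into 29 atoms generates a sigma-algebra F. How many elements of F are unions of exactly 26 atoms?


Each element of F is a union of some subset of the 29 atoms.
Elements that are unions of exactly 26 atoms correspond to 26-element subsets of the 29 atoms.
Count = C(29, 26) = 29! / (26! * 3!) = 3654.


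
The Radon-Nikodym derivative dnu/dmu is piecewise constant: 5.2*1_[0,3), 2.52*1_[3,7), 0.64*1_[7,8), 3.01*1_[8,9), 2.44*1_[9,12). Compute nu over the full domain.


Integrate each piece of the Radon-Nikodym derivative:
Step 1: integral_0^3 5.2 dx = 5.2*(3-0) = 5.2*3 = 15.6
Step 2: integral_3^7 2.52 dx = 2.52*(7-3) = 2.52*4 = 10.08
Step 3: integral_7^8 0.64 dx = 0.64*(8-7) = 0.64*1 = 0.64
Step 4: integral_8^9 3.01 dx = 3.01*(9-8) = 3.01*1 = 3.01
Step 5: integral_9^12 2.44 dx = 2.44*(12-9) = 2.44*3 = 7.32
Total: 15.6 + 10.08 + 0.64 + 3.01 + 7.32 = 36.65


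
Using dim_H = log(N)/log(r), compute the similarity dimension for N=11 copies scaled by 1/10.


For a self-similar set with N copies scaled by 1/r:
dim_H = log(N)/log(r) = log(11)/log(10)
= 2.397895/2.302585
= 1.041393


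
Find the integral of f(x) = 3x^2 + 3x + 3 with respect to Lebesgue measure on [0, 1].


The Lebesgue integral of a Riemann-integrable function agrees with the Riemann integral.
Antiderivative F(x) = (3/3)x^3 + (3/2)x^2 + 3x
F(1) = (3/3)*1^3 + (3/2)*1^2 + 3*1
     = (3/3)*1 + (3/2)*1 + 3*1
     = 1 + 1.5 + 3
     = 5.5
F(0) = 0.0
Integral = F(1) - F(0) = 5.5 - 0.0 = 5.5


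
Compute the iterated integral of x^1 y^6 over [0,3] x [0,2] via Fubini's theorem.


By Fubini's theorem, the double integral factors as a product of single integrals:
Step 1: integral_0^3 x^1 dx = [x^2/2] from 0 to 3
     = 3^2/2 = 4.5
Step 2: integral_0^2 y^6 dy = [y^7/7] from 0 to 2
     = 2^7/7 = 18.285714
Step 3: Double integral = 4.5 * 18.285714 = 82.285714


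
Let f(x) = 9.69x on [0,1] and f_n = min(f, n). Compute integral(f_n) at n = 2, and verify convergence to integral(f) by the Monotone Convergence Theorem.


f(x) = 9.69x on [0,1]; f_n(x) = min(9.69x, n). At n = 2:
Step 1: f(x) reaches 2 at x = 2/9.69 = 0.206398
Step 2: integral(f_2) = integral(9.69x, 0, 0.206398) + integral(2, 0.206398, 1)
       = 9.69*0.206398^2/2 + 2*(1 - 0.206398)
       = 0.206398 + 1.587203
       = 1.793602
Step 3: As n -> infinity, f_n increases to f, so by MCT integral(f_n) -> integral(f) = 9.69/2 = 4.845.
Convergence: integral(f_2) = 1.793602 -> 4.845 as n -> infinity


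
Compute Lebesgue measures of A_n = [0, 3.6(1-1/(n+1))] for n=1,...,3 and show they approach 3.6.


By continuity of measure from below: if A_n increases to A, then m(A_n) -> m(A).
Here A = [0, 3.6], so m(A) = 3.6
Step 1: a_1 = 3.6*(1 - 1/2) = 1.8, m(A_1) = 1.8
Step 2: a_2 = 3.6*(1 - 1/3) = 2.4, m(A_2) = 2.4
Step 3: a_3 = 3.6*(1 - 1/4) = 2.7, m(A_3) = 2.7
Limit: m(A_n) -> m([0,3.6]) = 3.6


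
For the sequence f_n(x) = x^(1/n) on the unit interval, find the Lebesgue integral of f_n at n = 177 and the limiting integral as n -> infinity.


At n = 177: f_177(x) = x^(1/177).
Step 1: integral(x^(1/177), 0, 1) = [x^(1/177+1) / (1/177+1)] from 0 to 1
     = 1 / (1/177 + 1) = 1 / ((177+1)/177) = 177/(177+1)
     = 177/178 = 0.994382
Step 2: As n -> infinity, f_n(x) = x^(1/n) -> 1 for x in (0,1], and f_n is increasing in n.
By MCT, lim_n integral(f_n) = integral(lim_n f_n) = integral(1, 0, 1) = 1.
Step 3: Verify convergence: 177/178 = 0.994382 -> 1


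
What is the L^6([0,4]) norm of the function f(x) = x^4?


Step 1: ||f||_6 = (integral_0^4 |x^4|^6 dx)^(1/6)
     = (integral_0^4 x^24 dx)^(1/6)
Step 2: integral_0^4 x^24 dx = [x^25/(25)] from 0 to 4 = 4^25/25
     = 1125899906842624/25 = 4.503600e+13
Step 3: ||f||_6 = (4.503600e+13)^(1/6) = 188.622413


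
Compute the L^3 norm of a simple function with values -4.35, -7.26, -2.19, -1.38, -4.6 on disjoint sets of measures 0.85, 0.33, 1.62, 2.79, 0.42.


Step 1: Compute |f_i|^3 for each value:
  |-4.35|^3 = 82.312875
  |-7.26|^3 = 382.657176
  |-2.19|^3 = 10.503459
  |-1.38|^3 = 2.628072
  |-4.6|^3 = 97.336
Step 2: Multiply by measures and sum:
  82.312875 * 0.85 = 69.965944
  382.657176 * 0.33 = 126.276868
  10.503459 * 1.62 = 17.015604
  2.628072 * 2.79 = 7.332321
  97.336 * 0.42 = 40.88112
Sum = 69.965944 + 126.276868 + 17.015604 + 7.332321 + 40.88112 = 261.471856
Step 3: Take the p-th root:
||f||_3 = (261.471856)^(1/3) = 6.394525


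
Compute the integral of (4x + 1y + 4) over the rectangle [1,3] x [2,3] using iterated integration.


By Fubini, integrate in x first, then y.
Step 1: Fix y, integrate over x in [1,3]:
  integral(4x + 1y + 4, x=1..3)
  = 4*(3^2 - 1^2)/2 + (1y + 4)*(3 - 1)
  = 16 + (1y + 4)*2
  = 16 + 2y + 8
  = 24 + 2y
Step 2: Integrate over y in [2,3]:
  integral(24 + 2y, y=2..3)
  = 24*1 + 2*(3^2 - 2^2)/2
  = 24 + 5
  = 29


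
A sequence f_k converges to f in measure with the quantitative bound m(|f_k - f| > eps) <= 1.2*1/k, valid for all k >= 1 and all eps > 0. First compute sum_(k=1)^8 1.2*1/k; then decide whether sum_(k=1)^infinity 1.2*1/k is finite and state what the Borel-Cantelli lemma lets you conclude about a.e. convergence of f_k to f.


Step 1: List the terms 1.2*1/k for k = 1 to 8:
  k=1: 1.2
  k=2: 0.6
  k=3: 0.4
  k=4: 0.3
  k=5: 0.24
  k=6: 0.2
  k=7: 0.171429
  k=8: 0.15
Step 2: Partial sum = 1.2 + 0.6 + 0.4 + 0.3 + 0.24 + 0.2 + 0.171429 + 0.15
     = 3.261429
Step 3: The full series sum_(k>=1) 1.2*1/k diverges (harmonic series, p = 1; a nonzero constant multiple of a divergent series diverges).
Step 4: The (first) Borel-Cantelli lemma requires a summable sequence of measures, so it does not apply here;
        from this bound alone no conclusion about a.e. convergence can be drawn (convergence in measure still
        gives an a.e.-convergent subsequence, but not a.e. convergence of the whole sequence).
Conclusion: series diverges; Borel-Cantelli is inconclusive about a.e. convergence of f_k.


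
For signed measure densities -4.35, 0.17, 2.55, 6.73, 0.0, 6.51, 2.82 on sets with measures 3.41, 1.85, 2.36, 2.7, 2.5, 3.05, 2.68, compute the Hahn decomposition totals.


Step 1: Compute signed measure on each set:
  Set 1: -4.35 * 3.41 = -14.8335
  Set 2: 0.17 * 1.85 = 0.3145
  Set 3: 2.55 * 2.36 = 6.018
  Set 4: 6.73 * 2.7 = 18.171
  Set 5: 0.0 * 2.5 = 0.0
  Set 6: 6.51 * 3.05 = 19.8555
  Set 7: 2.82 * 2.68 = 7.5576
Step 2: Total signed measure = (-14.8335) + (0.3145) + (6.018) + (18.171) + (0.0) + (19.8555) + (7.5576)
     = 37.0831
Step 3: Positive part mu+(X) = sum of positive contributions = 51.9166
Step 4: Negative part mu-(X) = |sum of negative contributions| = 14.8335


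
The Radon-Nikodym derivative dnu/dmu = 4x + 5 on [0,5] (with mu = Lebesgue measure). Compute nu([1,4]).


nu(A) = integral_A (dnu/dmu) dmu = integral_1^4 (4x + 5) dx
Step 1: Antiderivative F(x) = (4/2)x^2 + 5x
Step 2: F(4) = (4/2)*4^2 + 5*4 = 32 + 20 = 52
Step 3: F(1) = (4/2)*1^2 + 5*1 = 2 + 5 = 7
Step 4: nu([1,4]) = F(4) - F(1) = 52 - 7 = 45


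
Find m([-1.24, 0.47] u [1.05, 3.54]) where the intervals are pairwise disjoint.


For pairwise disjoint intervals, m(union) = sum of lengths.
= (0.47 - -1.24) + (3.54 - 1.05)
= 1.71 + 2.49
= 4.2


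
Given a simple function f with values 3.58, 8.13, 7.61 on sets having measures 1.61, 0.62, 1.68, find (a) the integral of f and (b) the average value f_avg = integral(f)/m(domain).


Step 1: Integral = sum(value_i * measure_i)
= 3.58*1.61 + 8.13*0.62 + 7.61*1.68
= 5.7638 + 5.0406 + 12.7848
= 23.5892
Step 2: Total measure of domain = 1.61 + 0.62 + 1.68 = 3.91
Step 3: Average value = 23.5892 / 3.91 = 6.033043


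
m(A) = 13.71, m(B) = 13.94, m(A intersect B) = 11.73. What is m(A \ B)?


m(A \ B) = m(A) - m(A n B)
= 13.71 - 11.73
= 1.98


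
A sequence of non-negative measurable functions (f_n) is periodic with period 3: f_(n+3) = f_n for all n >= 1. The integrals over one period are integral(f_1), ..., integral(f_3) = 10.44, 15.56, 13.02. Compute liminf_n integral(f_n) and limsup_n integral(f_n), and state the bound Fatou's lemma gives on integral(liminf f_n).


The sequence (integral(f_n)) is periodic with period 3, repeating the values 10.44, 15.56, 13.02 indefinitely.
Step 1: For a periodic sequence, every tail (a_m, a_(m+1), ...) contains all 3 period values infinitely often.
Step 2: Hence inf of every tail = min of the period values = min(10.44, 15.56, 13.02) = 10.44.
        liminf_n integral(f_n) = sup over m of (inf of tail from m) = 10.44.
Step 3: Similarly sup of every tail = max of the period values = 15.56.
        limsup_n integral(f_n) = 15.56.
Step 4: Fatou's lemma: integral(liminf_n f_n) <= liminf_n integral(f_n) = 10.44.
        So the integral of the pointwise liminf is at most 10.44.


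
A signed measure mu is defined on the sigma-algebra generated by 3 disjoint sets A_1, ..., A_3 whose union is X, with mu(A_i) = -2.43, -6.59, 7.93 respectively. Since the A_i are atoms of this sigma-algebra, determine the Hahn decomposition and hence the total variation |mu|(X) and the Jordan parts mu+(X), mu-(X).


Step 1: Every measurable set is a union of atoms (the cells / points), so a Hahn decomposition is
  obtained by grouping atoms by sign: P = union of atoms with mu > 0, N = union of the remaining atoms.
  Atoms in P (indices): 3;  atoms in N (indices): 1, 2
  Positive values: 7.93
  Negative values: -2.43, -6.59
Step 2: mu+(X) = mu(P) = sum of positive atom values = 7.93
Step 3: mu-(X) = -mu(N) = sum of |negative atom values| = 9.02
Step 4: |mu|(X) = mu+(X) + mu-(X) = 7.93 + 9.02 = 16.95


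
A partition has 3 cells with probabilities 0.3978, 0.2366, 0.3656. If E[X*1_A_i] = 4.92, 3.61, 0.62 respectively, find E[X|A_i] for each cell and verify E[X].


For each cell A_i: E[X|A_i] = E[X*1_A_i] / P(A_i)
Step 1: E[X|A_1] = 4.92 / 0.3978 = 12.368024
Step 2: E[X|A_2] = 3.61 / 0.2366 = 15.257819
Step 3: E[X|A_3] = 0.62 / 0.3656 = 1.695842
Verification: E[X] = sum E[X*1_A_i] = 4.92 + 3.61 + 0.62 = 9.15


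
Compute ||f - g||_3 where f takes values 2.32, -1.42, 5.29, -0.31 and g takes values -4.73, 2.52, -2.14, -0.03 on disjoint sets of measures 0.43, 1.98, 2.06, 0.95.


Step 1: Compute differences f_i - g_i:
  2.32 - -4.73 = 7.05
  -1.42 - 2.52 = -3.94
  5.29 - -2.14 = 7.43
  -0.31 - -0.03 = -0.28
Step 2: Compute |diff|^3 * measure for each set:
  |7.05|^3 * 0.43 = 350.402625 * 0.43 = 150.673129
  |-3.94|^3 * 1.98 = 61.162984 * 1.98 = 121.102708
  |7.43|^3 * 2.06 = 410.172407 * 2.06 = 844.955158
  |-0.28|^3 * 0.95 = 0.021952 * 0.95 = 0.020854
Step 3: Sum = 1116.75185
Step 4: ||f-g||_3 = (1116.75185)^(1/3) = 10.374939


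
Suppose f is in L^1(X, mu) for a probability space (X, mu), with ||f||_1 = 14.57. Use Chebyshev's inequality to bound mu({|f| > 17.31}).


Chebyshev/Markov inequality: mu(|f| > eps) <= (||f||_p / eps)^p
Step 1: ||f||_1 / eps = 14.57 / 17.31 = 0.84171
Step 2: Raise to power p = 1:
  (0.84171)^1 = 0.84171
Step 3: Therefore mu(|f| > 17.31) <= 0.84171


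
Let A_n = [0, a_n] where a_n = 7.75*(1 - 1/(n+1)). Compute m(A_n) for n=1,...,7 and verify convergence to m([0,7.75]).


By continuity of measure from below: if A_n increases to A, then m(A_n) -> m(A).
Here A = [0, 7.75], so m(A) = 7.75
Step 1: a_1 = 7.75*(1 - 1/2) = 3.875, m(A_1) = 3.875
Step 2: a_2 = 7.75*(1 - 1/3) = 5.1667, m(A_2) = 5.1667
Step 3: a_3 = 7.75*(1 - 1/4) = 5.8125, m(A_3) = 5.8125
Step 4: a_4 = 7.75*(1 - 1/5) = 6.2, m(A_4) = 6.2
Step 5: a_5 = 7.75*(1 - 1/6) = 6.4583, m(A_5) = 6.4583
Step 6: a_6 = 7.75*(1 - 1/7) = 6.6429, m(A_6) = 6.6429
Step 7: a_7 = 7.75*(1 - 1/8) = 6.7812, m(A_7) = 6.7812
Limit: m(A_n) -> m([0,7.75]) = 7.75


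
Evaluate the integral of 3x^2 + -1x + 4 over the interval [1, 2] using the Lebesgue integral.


The Lebesgue integral of a Riemann-integrable function agrees with the Riemann integral.
Antiderivative F(x) = (3/3)x^3 + (-1/2)x^2 + 4x
F(2) = (3/3)*2^3 + (-1/2)*2^2 + 4*2
     = (3/3)*8 + (-1/2)*4 + 4*2
     = 8 + -2 + 8
     = 14
F(1) = 4.5
Integral = F(2) - F(1) = 14 - 4.5 = 9.5


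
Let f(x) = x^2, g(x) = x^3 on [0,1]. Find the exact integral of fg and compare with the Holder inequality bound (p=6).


Step 1: Exact integral of f*g = integral(x^5, 0, 1) = 1/6
     = 0.166667
Step 2: Holder bound with p=6, q=1.2:
  ||f||_p = (integral x^12 dx)^(1/6) = (1/13)^(1/6) = 0.652143
  ||g||_q = (integral x^3.6 dx)^(1/1.2) = (1/4.6)^(1/1.2) = 0.280351
Step 3: Holder bound = ||f||_p * ||g||_q = 0.652143 * 0.280351 = 0.182829
Verification: 0.166667 <= 0.182829 (Holder holds)


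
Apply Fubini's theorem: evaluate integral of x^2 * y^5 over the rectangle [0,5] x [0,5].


By Fubini's theorem, the double integral factors as a product of single integrals:
Step 1: integral_0^5 x^2 dx = [x^3/3] from 0 to 5
     = 5^3/3 = 41.666667
Step 2: integral_0^5 y^5 dy = [y^6/6] from 0 to 5
     = 5^6/6 = 2604.166667
Step 3: Double integral = 41.666667 * 2604.166667 = 108506.944444


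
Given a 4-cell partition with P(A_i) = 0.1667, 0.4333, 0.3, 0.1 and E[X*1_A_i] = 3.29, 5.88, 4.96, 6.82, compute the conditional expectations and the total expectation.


For each cell A_i: E[X|A_i] = E[X*1_A_i] / P(A_i)
Step 1: E[X|A_1] = 3.29 / 0.1667 = 19.736053
Step 2: E[X|A_2] = 5.88 / 0.4333 = 13.570275
Step 3: E[X|A_3] = 4.96 / 0.3 = 16.533333
Step 4: E[X|A_4] = 6.82 / 0.1 = 68.2
Verification: E[X] = sum E[X*1_A_i] = 3.29 + 5.88 + 4.96 + 6.82 = 20.95


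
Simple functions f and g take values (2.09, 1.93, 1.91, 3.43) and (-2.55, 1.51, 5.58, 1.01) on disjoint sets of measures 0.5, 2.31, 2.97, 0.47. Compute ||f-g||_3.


Step 1: Compute differences f_i - g_i:
  2.09 - -2.55 = 4.64
  1.93 - 1.51 = 0.42
  1.91 - 5.58 = -3.67
  3.43 - 1.01 = 2.42
Step 2: Compute |diff|^3 * measure for each set:
  |4.64|^3 * 0.5 = 99.897344 * 0.5 = 49.948672
  |0.42|^3 * 2.31 = 0.074088 * 2.31 = 0.171143
  |-3.67|^3 * 2.97 = 49.430863 * 2.97 = 146.809663
  |2.42|^3 * 0.47 = 14.172488 * 0.47 = 6.661069
Step 3: Sum = 203.590548
Step 4: ||f-g||_3 = (203.590548)^(1/3) = 5.882824


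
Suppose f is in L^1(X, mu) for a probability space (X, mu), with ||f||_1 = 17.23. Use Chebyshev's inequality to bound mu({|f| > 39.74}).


Chebyshev/Markov inequality: mu(|f| > eps) <= (||f||_p / eps)^p
Step 1: ||f||_1 / eps = 17.23 / 39.74 = 0.433568
Step 2: Raise to power p = 1:
  (0.433568)^1 = 0.433568
Step 3: Therefore mu(|f| > 39.74) <= 0.433568


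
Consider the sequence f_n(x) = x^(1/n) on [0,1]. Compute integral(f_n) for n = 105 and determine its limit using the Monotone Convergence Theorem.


At n = 105: f_105(x) = x^(1/105).
Step 1: integral(x^(1/105), 0, 1) = [x^(1/105+1) / (1/105+1)] from 0 to 1
     = 1 / (1/105 + 1) = 1 / ((105+1)/105) = 105/(105+1)
     = 105/106 = 0.990566
Step 2: As n -> infinity, f_n(x) = x^(1/n) -> 1 for x in (0,1], and f_n is increasing in n.
By MCT, lim_n integral(f_n) = integral(lim_n f_n) = integral(1, 0, 1) = 1.
Step 3: Verify convergence: 105/106 = 0.990566 -> 1


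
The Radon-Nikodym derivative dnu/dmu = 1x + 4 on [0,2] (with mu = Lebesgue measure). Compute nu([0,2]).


nu(A) = integral_A (dnu/dmu) dmu = integral_0^2 (1x + 4) dx
Step 1: Antiderivative F(x) = (1/2)x^2 + 4x
Step 2: F(2) = (1/2)*2^2 + 4*2 = 2 + 8 = 10
Step 3: F(0) = (1/2)*0^2 + 4*0 = 0.0 + 0 = 0.0
Step 4: nu([0,2]) = F(2) - F(0) = 10 - 0.0 = 10


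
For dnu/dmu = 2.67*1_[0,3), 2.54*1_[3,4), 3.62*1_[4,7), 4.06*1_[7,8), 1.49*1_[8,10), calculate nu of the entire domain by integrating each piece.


Integrate each piece of the Radon-Nikodym derivative:
Step 1: integral_0^3 2.67 dx = 2.67*(3-0) = 2.67*3 = 8.01
Step 2: integral_3^4 2.54 dx = 2.54*(4-3) = 2.54*1 = 2.54
Step 3: integral_4^7 3.62 dx = 3.62*(7-4) = 3.62*3 = 10.86
Step 4: integral_7^8 4.06 dx = 4.06*(8-7) = 4.06*1 = 4.06
Step 5: integral_8^10 1.49 dx = 1.49*(10-8) = 1.49*2 = 2.98
Total: 8.01 + 2.54 + 10.86 + 4.06 + 2.98 = 28.45


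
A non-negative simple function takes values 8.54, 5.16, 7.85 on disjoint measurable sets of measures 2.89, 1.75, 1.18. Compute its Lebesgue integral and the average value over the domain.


Step 1: Integral = sum(value_i * measure_i)
= 8.54*2.89 + 5.16*1.75 + 7.85*1.18
= 24.6806 + 9.03 + 9.263
= 42.9736
Step 2: Total measure of domain = 2.89 + 1.75 + 1.18 = 5.82
Step 3: Average value = 42.9736 / 5.82 = 7.38378


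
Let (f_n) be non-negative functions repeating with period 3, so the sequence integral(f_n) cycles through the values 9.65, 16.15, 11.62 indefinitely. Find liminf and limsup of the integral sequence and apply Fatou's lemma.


The sequence (integral(f_n)) is periodic with period 3, repeating the values 9.65, 16.15, 11.62 indefinitely.
Step 1: For a periodic sequence, every tail (a_m, a_(m+1), ...) contains all 3 period values infinitely often.
Step 2: Hence inf of every tail = min of the period values = min(9.65, 16.15, 11.62) = 9.65.
        liminf_n integral(f_n) = sup over m of (inf of tail from m) = 9.65.
Step 3: Similarly sup of every tail = max of the period values = 16.15.
        limsup_n integral(f_n) = 16.15.
Step 4: Fatou's lemma: integral(liminf_n f_n) <= liminf_n integral(f_n) = 9.65.
        So the integral of the pointwise liminf is at most 9.65.


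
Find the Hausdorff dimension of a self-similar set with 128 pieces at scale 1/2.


For a self-similar set with N copies scaled by 1/r:
dim_H = log(N)/log(r) = log(128)/log(2)
= 4.85203/0.693147
= 7


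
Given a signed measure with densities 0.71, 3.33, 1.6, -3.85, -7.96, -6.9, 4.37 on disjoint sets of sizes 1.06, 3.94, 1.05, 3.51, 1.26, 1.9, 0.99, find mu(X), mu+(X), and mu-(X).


Step 1: Compute signed measure on each set:
  Set 1: 0.71 * 1.06 = 0.7526
  Set 2: 3.33 * 3.94 = 13.1202
  Set 3: 1.6 * 1.05 = 1.68
  Set 4: -3.85 * 3.51 = -13.5135
  Set 5: -7.96 * 1.26 = -10.0296
  Set 6: -6.9 * 1.9 = -13.11
  Set 7: 4.37 * 0.99 = 4.3263
Step 2: Total signed measure = (0.7526) + (13.1202) + (1.68) + (-13.5135) + (-10.0296) + (-13.11) + (4.3263)
     = -16.774
Step 3: Positive part mu+(X) = sum of positive contributions = 19.8791
Step 4: Negative part mu-(X) = |sum of negative contributions| = 36.6531


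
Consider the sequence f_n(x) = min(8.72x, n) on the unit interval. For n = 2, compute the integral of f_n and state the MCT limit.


f(x) = 8.72x on [0,1]; f_n(x) = min(8.72x, n). At n = 2:
Step 1: f(x) reaches 2 at x = 2/8.72 = 0.229358
Step 2: integral(f_2) = integral(8.72x, 0, 0.229358) + integral(2, 0.229358, 1)
       = 8.72*0.229358^2/2 + 2*(1 - 0.229358)
       = 0.229358 + 1.541284
       = 1.770642
Step 3: As n -> infinity, f_n increases to f, so by MCT integral(f_n) -> integral(f) = 8.72/2 = 4.36.
Convergence: integral(f_2) = 1.770642 -> 4.36 as n -> infinity


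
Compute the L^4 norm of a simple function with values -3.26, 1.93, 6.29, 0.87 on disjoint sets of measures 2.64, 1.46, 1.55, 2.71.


Step 1: Compute |f_i|^4 for each value:
  |-3.26|^4 = 112.945882
  |1.93|^4 = 13.87488
  |6.29|^4 = 1565.318009
  |0.87|^4 = 0.572898
Step 2: Multiply by measures and sum:
  112.945882 * 2.64 = 298.177128
  13.87488 * 1.46 = 20.257325
  1565.318009 * 1.55 = 2426.242914
  0.572898 * 2.71 = 1.552553
Sum = 298.177128 + 20.257325 + 2426.242914 + 1.552553 = 2746.229919
Step 3: Take the p-th root:
||f||_4 = (2746.229919)^(1/4) = 7.239094


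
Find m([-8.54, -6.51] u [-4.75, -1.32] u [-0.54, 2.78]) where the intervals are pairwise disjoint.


For pairwise disjoint intervals, m(union) = sum of lengths.
= (-6.51 - -8.54) + (-1.32 - -4.75) + (2.78 - -0.54)
= 2.03 + 3.43 + 3.32
= 8.78


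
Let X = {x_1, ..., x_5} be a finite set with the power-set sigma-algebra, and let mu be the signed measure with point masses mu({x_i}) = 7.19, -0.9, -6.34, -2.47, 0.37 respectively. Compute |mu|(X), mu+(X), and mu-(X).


Step 1: Every measurable set is a union of atoms (the cells / points), so a Hahn decomposition is
  obtained by grouping atoms by sign: P = union of atoms with mu > 0, N = union of the remaining atoms.
  Atoms in P (indices): 1, 5;  atoms in N (indices): 2, 3, 4
  Positive values: 7.19, 0.37
  Negative values: -0.9, -6.34, -2.47
Step 2: mu+(X) = mu(P) = sum of positive atom values = 7.56
Step 3: mu-(X) = -mu(N) = sum of |negative atom values| = 9.71
Step 4: |mu|(X) = mu+(X) + mu-(X) = 7.56 + 9.71 = 17.27


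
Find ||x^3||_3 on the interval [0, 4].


Step 1: ||f||_3 = (integral_0^4 |x^3|^3 dx)^(1/3)
     = (integral_0^4 x^9 dx)^(1/3)
Step 2: integral_0^4 x^9 dx = [x^10/(10)] from 0 to 4 = 4^10/10
     = 1048576/10 = 104857.6
Step 3: ||f||_3 = (104857.6)^(1/3) = 47.155603


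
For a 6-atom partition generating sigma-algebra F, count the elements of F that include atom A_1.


Each element of F is a union of some subset S of the 6 atoms.
The element contains A_1 iff A_1 is in S.
So we count subsets S of {A_1,...,A_6} with A_1 in S: choose freely among the other 5 atoms.
Count = 2^(6-1) = 2^5 = 32.


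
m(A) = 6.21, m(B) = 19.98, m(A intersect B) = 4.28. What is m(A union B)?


By inclusion-exclusion: m(A u B) = m(A) + m(B) - m(A n B)
= 6.21 + 19.98 - 4.28
= 21.91


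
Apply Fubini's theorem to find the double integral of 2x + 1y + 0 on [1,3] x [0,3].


By Fubini, integrate in x first, then y.
Step 1: Fix y, integrate over x in [1,3]:
  integral(2x + 1y + 0, x=1..3)
  = 2*(3^2 - 1^2)/2 + (1y + 0)*(3 - 1)
  = 8 + (1y + 0)*2
  = 8 + 2y + 0
  = 8 + 2y
Step 2: Integrate over y in [0,3]:
  integral(8 + 2y, y=0..3)
  = 8*3 + 2*(3^2 - 0^2)/2
  = 24 + 9
  = 33


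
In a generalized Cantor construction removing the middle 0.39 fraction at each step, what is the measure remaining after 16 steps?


Step 1: At each step, fraction remaining = 1 - 0.39 = 0.61
Step 2: After 16 steps, measure = (0.61)^16
Result = 3.675169e-04


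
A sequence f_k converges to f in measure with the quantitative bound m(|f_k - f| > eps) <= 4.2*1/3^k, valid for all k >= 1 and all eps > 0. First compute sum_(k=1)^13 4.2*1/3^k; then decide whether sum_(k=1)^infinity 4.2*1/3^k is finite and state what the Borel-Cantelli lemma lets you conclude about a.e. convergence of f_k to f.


Step 1: List the terms 4.2*1/3^k for k = 1 to 13:
  k=1: 1.4
  k=2: 0.466667
  k=3: 0.155556
  k=4: 0.051852
  k=5: 0.017284
  k=6: 0.005761
  k=7: 0.00192
  k=8: 6.401463e-04
  k=9: 2.133821e-04
  k=10: 7.112737e-05
  k=11: 2.370912e-05
  k=12: 7.903041e-06
  k=13: 2.634347e-06
Step 2: Partial sum = 1.4 + 0.466667 + 0.155556 + 0.051852 + 0.017284 + 0.005761 + 0.00192 + 6.401463e-04 + 2.133821e-04 + 7.112737e-05 + 2.370912e-05 + 7.903041e-06 + 2.634347e-06
     = 2.099999
Step 3: The full series sum_(k>=1) 4.2*1/3^k converges (geometric series with ratio 1/3 < 1; a constant multiple of a convergent series converges).
Step 4: Fix eps > 0. Since sum_k m(|f_k - f| > eps) < infinity, the Borel-Cantelli lemma gives
        m(limsup_k {|f_k - f| > eps}) = 0, i.e. for a.e. x, |f_k(x) - f(x)| <= eps for all large k.
        Applying this with eps = 1/j for j = 1, 2, ... and intersecting the countably many full-measure sets,
        for a.e. x we get limsup_k |f_k(x) - f(x)| <= 1/j for every j, hence f_k -> f almost everywhere.
Conclusion: series converges; Borel-Cantelli yields f_k -> f a.e.


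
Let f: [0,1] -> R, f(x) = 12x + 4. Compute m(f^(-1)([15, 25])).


f^(-1)([15, 25]) = {x : 15 <= 12x + 4 <= 25}
Solving: (15 - 4)/12 <= x <= (25 - 4)/12
= [0.916667, 1.75]
Intersecting with [0,1]: [0.916667, 1]
Measure = 1 - 0.916667 = 0.083333


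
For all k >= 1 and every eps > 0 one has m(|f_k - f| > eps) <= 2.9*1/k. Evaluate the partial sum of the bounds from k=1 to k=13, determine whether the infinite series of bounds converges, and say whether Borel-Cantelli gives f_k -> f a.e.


Step 1: List the terms 2.9*1/k for k = 1 to 13:
  k=1: 2.9
  k=2: 1.45
  k=3: 0.966667
  k=4: 0.725
  k=5: 0.58
  k=6: 0.483333
  k=7: 0.414286
  k=8: 0.3625
  k=9: 0.322222
  k=10: 0.29
  k=11: 0.263636
  k=12: 0.241667
  k=13: 0.223077
Step 2: Partial sum = 2.9 + 1.45 + 0.966667 + 0.725 + 0.58 + 0.483333 + 0.414286 + 0.3625 + 0.322222 + 0.29 + 0.263636 + 0.241667 + 0.223077
     = 9.222388
Step 3: The full series sum_(k>=1) 2.9*1/k diverges (harmonic series, p = 1; a nonzero constant multiple of a divergent series diverges).
Step 4: The (first) Borel-Cantelli lemma requires a summable sequence of measures, so it does not apply here;
        from this bound alone no conclusion about a.e. convergence can be drawn (convergence in measure still
        gives an a.e.-convergent subsequence, but not a.e. convergence of the whole sequence).
Conclusion: series diverges; Borel-Cantelli is inconclusive about a.e. convergence of f_k.


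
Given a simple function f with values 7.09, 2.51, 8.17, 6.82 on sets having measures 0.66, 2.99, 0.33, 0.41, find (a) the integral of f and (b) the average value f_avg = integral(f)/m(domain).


Step 1: Integral = sum(value_i * measure_i)
= 7.09*0.66 + 2.51*2.99 + 8.17*0.33 + 6.82*0.41
= 4.6794 + 7.5049 + 2.6961 + 2.7962
= 17.6766
Step 2: Total measure of domain = 0.66 + 2.99 + 0.33 + 0.41 = 4.39
Step 3: Average value = 17.6766 / 4.39 = 4.02656


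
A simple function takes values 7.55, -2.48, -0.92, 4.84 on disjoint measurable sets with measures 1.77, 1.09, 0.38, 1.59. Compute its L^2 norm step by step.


Step 1: Compute |f_i|^2 for each value:
  |7.55|^2 = 57.0025
  |-2.48|^2 = 6.1504
  |-0.92|^2 = 0.8464
  |4.84|^2 = 23.4256
Step 2: Multiply by measures and sum:
  57.0025 * 1.77 = 100.894425
  6.1504 * 1.09 = 6.703936
  0.8464 * 0.38 = 0.321632
  23.4256 * 1.59 = 37.246704
Sum = 100.894425 + 6.703936 + 0.321632 + 37.246704 = 145.166697
Step 3: Take the p-th root:
||f||_2 = (145.166697)^(1/2) = 12.048514


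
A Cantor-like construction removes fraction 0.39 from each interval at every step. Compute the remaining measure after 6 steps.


Step 1: At each step, fraction remaining = 1 - 0.39 = 0.61
Step 2: After 6 steps, measure = (0.61)^6
Step 3: Computing the power step by step:
  After step 1: 0.61
  After step 2: 0.3721
  After step 3: 0.226981
  After step 4: 0.138458
  After step 5: 0.08446
  ...
Result = 0.05152


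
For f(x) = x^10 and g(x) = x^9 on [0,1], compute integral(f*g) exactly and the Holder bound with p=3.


Step 1: Exact integral of f*g = integral(x^19, 0, 1) = 1/20
     = 0.05
Step 2: Holder bound with p=3, q=1.5:
  ||f||_p = (integral x^30 dx)^(1/3) = (1/31)^(1/3) = 0.318331
  ||g||_q = (integral x^13.5 dx)^(1/1.5) = (1/14.5)^(1/1.5) = 0.168172
Step 3: Holder bound = ||f||_p * ||g||_q = 0.318331 * 0.168172 = 0.053535
Verification: 0.05 <= 0.053535 (Holder holds)


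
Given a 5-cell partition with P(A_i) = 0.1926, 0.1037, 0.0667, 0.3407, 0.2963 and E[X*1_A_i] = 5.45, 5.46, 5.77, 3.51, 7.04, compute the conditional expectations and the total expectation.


For each cell A_i: E[X|A_i] = E[X*1_A_i] / P(A_i)
Step 1: E[X|A_1] = 5.45 / 0.1926 = 28.296989
Step 2: E[X|A_2] = 5.46 / 0.1037 = 52.65188
Step 3: E[X|A_3] = 5.77 / 0.0667 = 86.506747
Step 4: E[X|A_4] = 3.51 / 0.3407 = 10.302319
Step 5: E[X|A_5] = 7.04 / 0.2963 = 23.759703
Verification: E[X] = sum E[X*1_A_i] = 5.45 + 5.46 + 5.77 + 3.51 + 7.04 = 27.23


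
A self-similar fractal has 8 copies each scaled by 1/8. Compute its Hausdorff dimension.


For a self-similar set with N copies scaled by 1/r:
dim_H = log(N)/log(r) = log(8)/log(8)
= 2.079442/2.079442
= 1


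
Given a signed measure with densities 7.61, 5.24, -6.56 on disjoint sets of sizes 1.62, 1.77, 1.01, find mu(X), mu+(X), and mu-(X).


Step 1: Compute signed measure on each set:
  Set 1: 7.61 * 1.62 = 12.3282
  Set 2: 5.24 * 1.77 = 9.2748
  Set 3: -6.56 * 1.01 = -6.6256
Step 2: Total signed measure = (12.3282) + (9.2748) + (-6.6256)
     = 14.9774
Step 3: Positive part mu+(X) = sum of positive contributions = 21.603
Step 4: Negative part mu-(X) = |sum of negative contributions| = 6.6256


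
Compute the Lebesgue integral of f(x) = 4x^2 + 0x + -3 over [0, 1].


The Lebesgue integral of a Riemann-integrable function agrees with the Riemann integral.
Antiderivative F(x) = (4/3)x^3 + (0/2)x^2 + -3x
F(1) = (4/3)*1^3 + (0/2)*1^2 + -3*1
     = (4/3)*1 + (0/2)*1 + -3*1
     = 1.333333 + 0.0 + -3
     = -1.666667
F(0) = 0.0
Integral = F(1) - F(0) = -1.666667 - 0.0 = -1.666667


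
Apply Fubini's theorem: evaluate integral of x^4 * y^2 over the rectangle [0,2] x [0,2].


By Fubini's theorem, the double integral factors as a product of single integrals:
Step 1: integral_0^2 x^4 dx = [x^5/5] from 0 to 2
     = 2^5/5 = 6.4
Step 2: integral_0^2 y^2 dy = [y^3/3] from 0 to 2
     = 2^3/3 = 2.666667
Step 3: Double integral = 6.4 * 2.666667 = 17.066667


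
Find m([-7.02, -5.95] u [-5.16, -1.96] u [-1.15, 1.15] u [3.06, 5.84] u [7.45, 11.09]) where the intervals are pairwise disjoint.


For pairwise disjoint intervals, m(union) = sum of lengths.
= (-5.95 - -7.02) + (-1.96 - -5.16) + (1.15 - -1.15) + (5.84 - 3.06) + (11.09 - 7.45)
= 1.07 + 3.2 + 2.3 + 2.78 + 3.64
= 12.99


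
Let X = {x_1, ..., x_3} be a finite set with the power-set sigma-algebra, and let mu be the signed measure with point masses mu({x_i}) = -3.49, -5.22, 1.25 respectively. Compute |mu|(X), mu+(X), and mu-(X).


Step 1: Every measurable set is a union of atoms (the cells / points), so a Hahn decomposition is
  obtained by grouping atoms by sign: P = union of atoms with mu > 0, N = union of the remaining atoms.
  Atoms in P (indices): 3;  atoms in N (indices): 1, 2
  Positive values: 1.25
  Negative values: -3.49, -5.22
Step 2: mu+(X) = mu(P) = sum of positive atom values = 1.25
Step 3: mu-(X) = -mu(N) = sum of |negative atom values| = 8.71
Step 4: |mu|(X) = mu+(X) + mu-(X) = 1.25 + 8.71 = 9.96


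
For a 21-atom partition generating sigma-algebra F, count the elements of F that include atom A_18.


Each element of F is a union of some subset S of the 21 atoms.
The element contains A_18 iff A_18 is in S.
So we count subsets S of {A_1,...,A_21} with A_18 in S: choose freely among the other 20 atoms.
Count = 2^(21-1) = 2^20 = 1048576.


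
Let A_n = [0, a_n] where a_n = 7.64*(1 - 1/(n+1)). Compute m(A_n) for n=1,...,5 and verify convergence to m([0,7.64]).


By continuity of measure from below: if A_n increases to A, then m(A_n) -> m(A).
Here A = [0, 7.64], so m(A) = 7.64
Step 1: a_1 = 7.64*(1 - 1/2) = 3.82, m(A_1) = 3.82
Step 2: a_2 = 7.64*(1 - 1/3) = 5.0933, m(A_2) = 5.0933
Step 3: a_3 = 7.64*(1 - 1/4) = 5.73, m(A_3) = 5.73
Step 4: a_4 = 7.64*(1 - 1/5) = 6.112, m(A_4) = 6.112
Step 5: a_5 = 7.64*(1 - 1/6) = 6.3667, m(A_5) = 6.3667
Limit: m(A_n) -> m([0,7.64]) = 7.64


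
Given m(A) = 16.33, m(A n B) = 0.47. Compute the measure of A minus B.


m(A \ B) = m(A) - m(A n B)
= 16.33 - 0.47
= 15.86


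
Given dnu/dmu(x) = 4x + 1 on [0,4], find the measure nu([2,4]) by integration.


nu(A) = integral_A (dnu/dmu) dmu = integral_2^4 (4x + 1) dx
Step 1: Antiderivative F(x) = (4/2)x^2 + 1x
Step 2: F(4) = (4/2)*4^2 + 1*4 = 32 + 4 = 36
Step 3: F(2) = (4/2)*2^2 + 1*2 = 8 + 2 = 10
Step 4: nu([2,4]) = F(4) - F(2) = 36 - 10 = 26


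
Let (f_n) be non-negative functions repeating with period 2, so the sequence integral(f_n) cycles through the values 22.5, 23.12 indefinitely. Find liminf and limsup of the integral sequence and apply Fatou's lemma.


The sequence (integral(f_n)) is periodic with period 2, repeating the values 22.5, 23.12 indefinitely.
Step 1: For a periodic sequence, every tail (a_m, a_(m+1), ...) contains all 2 period values infinitely often.
Step 2: Hence inf of every tail = min of the period values = min(22.5, 23.12) = 22.5.
        liminf_n integral(f_n) = sup over m of (inf of tail from m) = 22.5.
Step 3: Similarly sup of every tail = max of the period values = 23.12.
        limsup_n integral(f_n) = 23.12.
Step 4: Fatou's lemma: integral(liminf_n f_n) <= liminf_n integral(f_n) = 22.5.
        So the integral of the pointwise liminf is at most 22.5.


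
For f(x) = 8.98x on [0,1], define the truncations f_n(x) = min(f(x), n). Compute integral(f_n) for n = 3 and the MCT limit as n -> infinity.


f(x) = 8.98x on [0,1]; f_n(x) = min(8.98x, n). At n = 3:
Step 1: f(x) reaches 3 at x = 3/8.98 = 0.334076
Step 2: integral(f_3) = integral(8.98x, 0, 0.334076) + integral(3, 0.334076, 1)
       = 8.98*0.334076^2/2 + 3*(1 - 0.334076)
       = 0.501114 + 1.997773
       = 2.498886
Step 3: As n -> infinity, f_n increases to f, so by MCT integral(f_n) -> integral(f) = 8.98/2 = 4.49.
Convergence: integral(f_3) = 2.498886 -> 4.49 as n -> infinity


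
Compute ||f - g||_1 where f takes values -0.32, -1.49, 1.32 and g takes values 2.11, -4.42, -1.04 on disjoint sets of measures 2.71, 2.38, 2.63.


Step 1: Compute differences f_i - g_i:
  -0.32 - 2.11 = -2.43
  -1.49 - -4.42 = 2.93
  1.32 - -1.04 = 2.36
Step 2: Compute |diff|^1 * measure for each set:
  |-2.43|^1 * 2.71 = 2.43 * 2.71 = 6.5853
  |2.93|^1 * 2.38 = 2.93 * 2.38 = 6.9734
  |2.36|^1 * 2.63 = 2.36 * 2.63 = 6.2068
Step 3: Sum = 19.7655
Step 4: ||f-g||_1 = (19.7655)^(1/1) = 19.7655


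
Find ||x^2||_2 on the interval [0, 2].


Step 1: ||f||_2 = (integral_0^2 |x^2|^2 dx)^(1/2)
     = (integral_0^2 x^4 dx)^(1/2)
Step 2: integral_0^2 x^4 dx = [x^5/(5)] from 0 to 2 = 2^5/5
     = 32/5 = 6.4
Step 3: ||f||_2 = (6.4)^(1/2) = 2.529822


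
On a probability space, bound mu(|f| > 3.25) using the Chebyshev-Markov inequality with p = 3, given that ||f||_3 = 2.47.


Chebyshev/Markov inequality: mu(|f| > eps) <= (||f||_p / eps)^p
Step 1: ||f||_3 / eps = 2.47 / 3.25 = 0.76
Step 2: Raise to power p = 3:
  (0.76)^3 = 0.438976
Step 3: Therefore mu(|f| > 3.25) <= 0.438976
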